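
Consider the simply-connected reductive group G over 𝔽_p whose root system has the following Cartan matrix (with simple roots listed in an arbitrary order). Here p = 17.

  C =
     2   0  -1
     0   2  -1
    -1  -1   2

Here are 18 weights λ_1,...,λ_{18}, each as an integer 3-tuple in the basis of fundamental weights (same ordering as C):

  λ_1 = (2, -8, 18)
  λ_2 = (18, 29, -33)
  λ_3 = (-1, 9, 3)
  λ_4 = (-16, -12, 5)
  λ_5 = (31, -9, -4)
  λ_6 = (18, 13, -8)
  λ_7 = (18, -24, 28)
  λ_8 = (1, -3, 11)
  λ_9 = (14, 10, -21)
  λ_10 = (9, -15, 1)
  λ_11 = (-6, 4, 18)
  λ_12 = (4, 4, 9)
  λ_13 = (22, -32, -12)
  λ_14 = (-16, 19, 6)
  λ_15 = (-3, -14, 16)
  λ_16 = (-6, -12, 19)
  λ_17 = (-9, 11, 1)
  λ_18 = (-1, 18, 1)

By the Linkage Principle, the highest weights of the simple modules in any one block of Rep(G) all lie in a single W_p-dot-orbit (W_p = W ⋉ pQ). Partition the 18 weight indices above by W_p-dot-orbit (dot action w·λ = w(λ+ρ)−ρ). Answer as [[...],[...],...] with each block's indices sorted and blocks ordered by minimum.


C ↔ A_3 under row/col permutation; |W(A_3)| = 24.

λ_j+ρ reflected into Ā_17 (⟨·,θ^∨⟩≤17); 3-tuples as given:

  1: (2, 2, 10) · 2: (2, 13, 2) · 3: (0, 10, 4) · 4: (2, 6, 6) · 5: (2, 8, 4) · 6: (3, 2, 5) · 7: (2, 6, 6) · 8: (2, 2, 10) · 9: (2, 6, 6) · 10: (2, 2, 10) · 11: (2, 2, 10) · 12: (2, 2, 10) · 13: (2, 6, 6) · 14: (3, 2, 5) · 15: (2, 13, 2) · 16: (2, 8, 4) · 17: (2, 6, 6) · 18: (2, 13, 2)

Grouping the 18 weights by Ā_17-representative: 6 linkage classes.

[[1, 8, 10, 11, 12], [2, 15, 18], [3], [4, 7, 9, 13, 17], [5, 16], [6, 14]]


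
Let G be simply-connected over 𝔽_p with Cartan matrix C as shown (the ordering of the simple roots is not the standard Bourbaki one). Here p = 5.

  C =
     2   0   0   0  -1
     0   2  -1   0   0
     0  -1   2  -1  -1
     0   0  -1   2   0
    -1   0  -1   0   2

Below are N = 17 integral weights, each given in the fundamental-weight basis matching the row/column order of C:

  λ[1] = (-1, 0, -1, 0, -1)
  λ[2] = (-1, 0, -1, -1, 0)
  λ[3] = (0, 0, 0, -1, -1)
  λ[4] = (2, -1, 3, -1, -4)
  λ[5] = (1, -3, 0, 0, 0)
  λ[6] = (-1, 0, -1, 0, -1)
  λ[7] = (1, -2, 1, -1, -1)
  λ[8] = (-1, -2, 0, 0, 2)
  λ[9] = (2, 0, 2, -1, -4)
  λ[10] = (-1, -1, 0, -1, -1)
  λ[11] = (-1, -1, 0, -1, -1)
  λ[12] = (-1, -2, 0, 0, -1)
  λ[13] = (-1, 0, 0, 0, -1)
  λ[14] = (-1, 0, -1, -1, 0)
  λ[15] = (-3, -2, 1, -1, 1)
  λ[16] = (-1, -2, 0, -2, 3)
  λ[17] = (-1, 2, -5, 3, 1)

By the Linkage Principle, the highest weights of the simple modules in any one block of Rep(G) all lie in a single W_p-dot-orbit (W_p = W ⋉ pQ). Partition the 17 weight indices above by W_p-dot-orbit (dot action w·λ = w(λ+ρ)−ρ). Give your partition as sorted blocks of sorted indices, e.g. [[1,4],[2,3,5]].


C ↔ D_5 under row/col permutation; |W(D_5)| = 1920.

W_5-reps of the 17 weights in Ā_5 (same 5-coord order as C):

  [1] (0, 1, 0, 1, 0);  [2] (0, 1, 0, 0, 1);  [3] (1, 1, 1, 0, 0);  [4] (0, 0, 1, 0, 0);  [5] (2, 1, 1, 0, 0);  [6] (0, 1, 0, 1, 0);  [7] (2, 1, 1, 0, 0);  [8] (0, 1, 0, 1, 0);  [9] (0, 1, 0, 0, 1);  [10] (0, 0, 1, 0, 0);  [11] (0, 0, 1, 0, 0);  [12] (0, 1, 0, 1, 0);  [13] (0, 1, 1, 1, 0);  [14] (0, 1, 0, 0, 1);  [15] (2, 1, 1, 0, 0);  [16] (0, 0, 1, 0, 0);  [17] (2, 1, 1, 0, 0)

6 distinct reps among the 17 weights ⇒ 6 W_5-linkage classes:

[[1, 6, 8, 12], [2, 9, 14], [3], [4, 10, 11, 16], [5, 7, 15, 17], [13]]


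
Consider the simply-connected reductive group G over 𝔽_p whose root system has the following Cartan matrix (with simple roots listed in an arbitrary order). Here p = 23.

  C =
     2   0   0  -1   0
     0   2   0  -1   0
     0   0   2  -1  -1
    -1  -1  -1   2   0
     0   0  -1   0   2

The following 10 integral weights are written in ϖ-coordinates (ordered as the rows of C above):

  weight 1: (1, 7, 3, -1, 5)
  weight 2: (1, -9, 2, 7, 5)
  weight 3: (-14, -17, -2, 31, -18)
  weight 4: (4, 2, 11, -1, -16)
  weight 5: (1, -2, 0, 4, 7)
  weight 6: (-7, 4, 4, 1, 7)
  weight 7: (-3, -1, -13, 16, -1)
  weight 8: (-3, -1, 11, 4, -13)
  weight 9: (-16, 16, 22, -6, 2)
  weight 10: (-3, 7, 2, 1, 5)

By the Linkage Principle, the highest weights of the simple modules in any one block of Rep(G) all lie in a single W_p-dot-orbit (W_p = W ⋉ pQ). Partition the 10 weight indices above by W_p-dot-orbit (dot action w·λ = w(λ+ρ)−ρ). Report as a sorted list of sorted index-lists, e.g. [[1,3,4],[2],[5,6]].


D_5 Cartan matrix, 5 simple roots permuted; ρ=(1,1,1,1,1).

Folding the 10 weights λ_j+ρ into Ā_23 (reps in the given 5-coord order):

  λ_1 → (2, 8, 3, 0, 6)
  λ_2 → (2, 8, 3, 0, 6)
  λ_3 → (2, 1, 1, 4, 8)
  λ_4 → (2, 0, 0, 3, 12)
  λ_5 → (2, 1, 1, 4, 8)
  λ_6 → (2, 1, 1, 4, 8)
  λ_7 → (2, 0, 0, 3, 12)
  λ_8 → (2, 0, 0, 3, 12)
  λ_9 → (2, 0, 0, 3, 12)
  λ_10 → (2, 8, 3, 0, 6)

Partition of {1..10} into 3 W_23-dot-orbits:

[[1, 2, 10], [3, 5, 6], [4, 7, 8, 9]]


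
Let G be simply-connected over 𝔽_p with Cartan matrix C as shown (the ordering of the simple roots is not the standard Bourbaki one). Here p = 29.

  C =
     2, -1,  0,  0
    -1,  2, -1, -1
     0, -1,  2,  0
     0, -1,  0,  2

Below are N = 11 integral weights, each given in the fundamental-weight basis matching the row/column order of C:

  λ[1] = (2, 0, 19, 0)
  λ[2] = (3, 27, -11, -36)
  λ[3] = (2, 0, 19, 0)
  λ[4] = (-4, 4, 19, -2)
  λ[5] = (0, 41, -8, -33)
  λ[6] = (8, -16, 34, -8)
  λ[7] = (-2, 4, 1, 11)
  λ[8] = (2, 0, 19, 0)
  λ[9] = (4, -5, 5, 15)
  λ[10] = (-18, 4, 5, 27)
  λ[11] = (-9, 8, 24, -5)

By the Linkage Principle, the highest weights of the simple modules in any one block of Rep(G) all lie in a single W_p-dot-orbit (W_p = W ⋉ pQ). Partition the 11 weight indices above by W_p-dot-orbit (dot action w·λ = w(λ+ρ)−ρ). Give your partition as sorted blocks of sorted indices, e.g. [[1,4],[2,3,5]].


Root system D_4: the 4×4 matrix C matches after relabeling.

Folding the 11 weights λ_j+ρ into Ā_29 (reps in the given 4-coord order):

    [1] (3, 1, 20, 1)
    [2] (7, 3, 1, 12)
    [3] (3, 1, 20, 1)
    [4] (3, 1, 20, 1)
    [5] (7, 3, 1, 12)
    [6] (7, 0, 7, 9)
    [7] (1, 4, 2, 12)
    [8] (3, 1, 20, 1)
    [9] (1, 4, 2, 12)
    [10] (1, 4, 2, 12)
    [11] (3, 1, 20, 1)

The 11 indices split into 4 linkage classes (same alcove rep ⇔ same W_29-dot-orbit):

[[1, 3, 4, 8, 11], [2, 5], [6], [7, 9, 10]]


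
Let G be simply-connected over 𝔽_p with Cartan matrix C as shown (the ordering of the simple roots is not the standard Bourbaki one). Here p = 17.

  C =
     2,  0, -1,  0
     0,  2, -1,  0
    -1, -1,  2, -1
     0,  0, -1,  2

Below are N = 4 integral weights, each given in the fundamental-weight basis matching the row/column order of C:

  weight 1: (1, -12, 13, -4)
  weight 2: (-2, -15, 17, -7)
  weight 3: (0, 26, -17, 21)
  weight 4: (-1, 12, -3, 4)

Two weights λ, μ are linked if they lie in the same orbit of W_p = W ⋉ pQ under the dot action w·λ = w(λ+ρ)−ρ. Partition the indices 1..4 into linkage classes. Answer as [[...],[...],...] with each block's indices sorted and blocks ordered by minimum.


Cartan matrix: type D_4 (|W|=192); un-permuting the 4 rows.

Folding the 4 weights λ_j+ρ into Ā_17 (reps in the given 4-coord order):

  λ_1 → (2, 11, 0, 3) · λ_2 → (2, 11, 0, 3) · λ_3 → (1, 5, 0, 10) · λ_4 → (2, 11, 0, 3)

The 4 indices split into 2 linkage classes (same alcove rep ⇔ same W_17-dot-orbit):

[[1, 2, 4], [3]]


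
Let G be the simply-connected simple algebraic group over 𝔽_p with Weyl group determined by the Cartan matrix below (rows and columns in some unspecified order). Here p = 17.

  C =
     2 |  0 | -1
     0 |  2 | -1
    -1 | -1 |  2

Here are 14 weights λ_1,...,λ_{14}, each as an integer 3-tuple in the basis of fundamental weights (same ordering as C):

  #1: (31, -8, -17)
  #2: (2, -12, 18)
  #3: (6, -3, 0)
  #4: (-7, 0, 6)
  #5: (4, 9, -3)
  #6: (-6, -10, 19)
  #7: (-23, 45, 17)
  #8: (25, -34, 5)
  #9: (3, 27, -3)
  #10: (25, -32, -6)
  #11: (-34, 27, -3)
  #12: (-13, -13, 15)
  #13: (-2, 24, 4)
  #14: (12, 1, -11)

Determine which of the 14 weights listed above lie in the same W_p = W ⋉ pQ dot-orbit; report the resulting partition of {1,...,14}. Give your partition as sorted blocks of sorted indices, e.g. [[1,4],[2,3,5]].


Dynkin diagram of C (from the 4 off-diagonal −1 entries): A_3.

W_17-reps of the 14 weights in Ā_17 (same 3-coord order as C):

  [1] (6, 1, 1)
  [2] (2, 6, 6)
  [3] (6, 1, 1)
  [4] (6, 1, 1)
  [5] (3, 8, 2)
  [6] (2, 6, 6)
  [7] (4, 4, 8)
  [8] (6, 1, 1)
  [9] (2, 4, 9)
  [10] (3, 8, 2)
  [11] (6, 1, 1)
  [12] (4, 4, 8)
  [13] (4, 4, 8)
  [14] (3, 8, 2)

Grouping the 14 weights by Ā_17-representative: 5 linkage classes.

[[1, 3, 4, 8, 11], [2, 6], [5, 10, 14], [7, 12, 13], [9]]


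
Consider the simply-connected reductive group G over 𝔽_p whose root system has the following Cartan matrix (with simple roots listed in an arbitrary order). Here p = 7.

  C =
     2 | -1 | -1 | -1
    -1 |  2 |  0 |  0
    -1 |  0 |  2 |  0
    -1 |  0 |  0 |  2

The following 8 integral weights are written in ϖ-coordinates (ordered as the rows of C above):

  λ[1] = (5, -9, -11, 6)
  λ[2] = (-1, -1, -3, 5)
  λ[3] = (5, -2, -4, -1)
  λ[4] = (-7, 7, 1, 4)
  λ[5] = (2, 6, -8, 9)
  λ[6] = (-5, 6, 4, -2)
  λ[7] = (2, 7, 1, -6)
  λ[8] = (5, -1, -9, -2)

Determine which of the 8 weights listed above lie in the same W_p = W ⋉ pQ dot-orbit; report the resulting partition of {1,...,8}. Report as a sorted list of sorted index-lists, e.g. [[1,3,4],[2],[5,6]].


Cartan matrix: type D_4 (|W|=192); un-permuting the 4 rows.

Alcove-folded reps (p=7, 8 weights, presented ϖ-order):

    λ_1 → (1, 1, 3, 0)
    λ_2 → (0, 2, 0, 4)
    λ_3 → (1, 1, 3, 0)
    λ_4 → (1, 1, 3, 0)
    λ_5 → (1, 0, 0, 3)
    λ_6 → (0, 2, 0, 4)
    λ_7 → (1, 1, 3, 0)
    λ_8 → (1, 1, 3, 0)

3 distinct reps among the 8 weights ⇒ 3 W_7-linkage classes:

[[1, 3, 4, 7, 8], [2, 6], [5]]


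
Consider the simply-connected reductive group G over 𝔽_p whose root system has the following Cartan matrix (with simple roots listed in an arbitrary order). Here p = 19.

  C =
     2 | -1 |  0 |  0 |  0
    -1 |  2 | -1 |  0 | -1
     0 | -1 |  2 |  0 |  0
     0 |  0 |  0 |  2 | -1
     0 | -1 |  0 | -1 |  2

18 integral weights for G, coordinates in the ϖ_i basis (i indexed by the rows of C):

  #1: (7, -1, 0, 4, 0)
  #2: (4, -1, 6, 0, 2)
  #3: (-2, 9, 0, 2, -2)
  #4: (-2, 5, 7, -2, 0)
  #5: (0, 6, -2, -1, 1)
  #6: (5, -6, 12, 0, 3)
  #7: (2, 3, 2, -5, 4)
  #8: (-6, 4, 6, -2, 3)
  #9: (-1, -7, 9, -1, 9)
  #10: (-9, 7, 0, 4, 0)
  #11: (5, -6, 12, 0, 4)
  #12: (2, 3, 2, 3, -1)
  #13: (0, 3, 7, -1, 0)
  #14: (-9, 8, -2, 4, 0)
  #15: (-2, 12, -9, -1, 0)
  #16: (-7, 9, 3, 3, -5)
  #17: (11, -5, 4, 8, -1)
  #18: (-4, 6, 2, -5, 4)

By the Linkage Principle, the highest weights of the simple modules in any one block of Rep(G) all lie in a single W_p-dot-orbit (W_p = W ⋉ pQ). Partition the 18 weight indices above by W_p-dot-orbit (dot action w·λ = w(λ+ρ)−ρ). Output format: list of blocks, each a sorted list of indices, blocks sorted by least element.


Root system D_5: the 5×5 matrix C matches after relabeling.

Alcove-folded reps (p=19, 18 weights, presented ϖ-order):

  [1] (8, 0, 1, 5, 1);  [2] (5, 0, 7, 1, 3);  [3] (1, 6, 1, 0, 2);  [4] (1, 4, 8, 0, 1);  [5] (1, 6, 1, 0, 2);  [6] (1, 4, 8, 0, 1);  [7] (3, 4, 3, 4, 0);  [8] (5, 0, 7, 1, 3);  [9] (6, 0, 4, 0, 4);  [10] (8, 0, 1, 5, 1);  [11] (1, 4, 8, 0, 1);  [12] (3, 4, 3, 4, 0);  [13] (1, 4, 8, 0, 1);  [14] (8, 0, 1, 5, 1);  [15] (1, 4, 8, 0, 1);  [16] (6, 0, 4, 0, 4);  [17] (8, 0, 1, 5, 1);  [18] (3, 4, 3, 4, 0)

Linkage partition of the 18 weights (6 classes, p=19):

[[1, 10, 14, 17], [2, 8], [3, 5], [4, 6, 11, 13, 15], [7, 12, 18], [9, 16]]


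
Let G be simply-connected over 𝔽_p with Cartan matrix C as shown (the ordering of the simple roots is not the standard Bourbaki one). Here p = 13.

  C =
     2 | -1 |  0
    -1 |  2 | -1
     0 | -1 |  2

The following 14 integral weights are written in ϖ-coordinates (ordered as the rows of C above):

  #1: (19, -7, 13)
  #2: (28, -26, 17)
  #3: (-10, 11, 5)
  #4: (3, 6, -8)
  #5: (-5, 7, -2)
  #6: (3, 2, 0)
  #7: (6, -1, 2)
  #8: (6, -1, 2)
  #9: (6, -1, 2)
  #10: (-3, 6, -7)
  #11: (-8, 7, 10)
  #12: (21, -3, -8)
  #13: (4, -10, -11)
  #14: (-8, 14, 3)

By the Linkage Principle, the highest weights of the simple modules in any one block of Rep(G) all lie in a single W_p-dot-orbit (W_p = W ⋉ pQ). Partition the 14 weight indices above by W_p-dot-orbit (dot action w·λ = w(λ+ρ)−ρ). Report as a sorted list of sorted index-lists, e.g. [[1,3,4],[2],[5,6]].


Cartan matrix: type A_3 (|W|=24); un-permuting the 3 rows.

W_13-reps of the 14 weights in Ā_13 (same 3-coord order as C):

    λ_1+ρ ↦ (1, 1, 5)
    λ_2+ρ ↦ (4, 3, 1)
    λ_3+ρ ↦ (4, 3, 1)
    λ_4+ρ ↦ (4, 0, 7)
    λ_5+ρ ↦ (4, 3, 1)
    λ_6+ρ ↦ (4, 3, 1)
    λ_7+ρ ↦ (7, 0, 3)
    λ_8+ρ ↦ (7, 0, 3)
    λ_9+ρ ↦ (7, 0, 3)
    λ_10+ρ ↦ (1, 1, 5)
    λ_11+ρ ↦ (1, 1, 5)
    λ_12+ρ ↦ (4, 0, 7)
    λ_13+ρ ↦ (4, 3, 1)
    λ_14+ρ ↦ (1, 6, 2)

Partition of {1..14} into 5 W_13-dot-orbits:

[[1, 10, 11], [2, 3, 5, 6, 13], [4, 12], [7, 8, 9], [14]]


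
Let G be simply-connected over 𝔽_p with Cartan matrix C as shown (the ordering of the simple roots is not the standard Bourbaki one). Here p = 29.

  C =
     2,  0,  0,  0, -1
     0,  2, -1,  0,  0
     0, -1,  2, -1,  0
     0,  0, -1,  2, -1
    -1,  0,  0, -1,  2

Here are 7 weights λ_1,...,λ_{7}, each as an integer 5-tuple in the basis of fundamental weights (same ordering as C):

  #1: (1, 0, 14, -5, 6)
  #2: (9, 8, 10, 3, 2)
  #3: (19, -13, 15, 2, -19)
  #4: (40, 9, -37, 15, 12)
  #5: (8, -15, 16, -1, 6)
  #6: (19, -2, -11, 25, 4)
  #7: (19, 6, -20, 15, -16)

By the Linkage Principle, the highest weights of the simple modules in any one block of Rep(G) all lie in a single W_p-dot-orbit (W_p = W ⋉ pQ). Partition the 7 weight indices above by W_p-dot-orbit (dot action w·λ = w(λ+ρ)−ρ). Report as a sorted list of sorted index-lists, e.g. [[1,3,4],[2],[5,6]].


A_5 Cartan matrix, 5 simple roots permuted; ρ=(1,1,1,1,1).

W_29-reps of the 7 weights in Ā_29 (same 5-coord order as C):

    [1] (2, 1, 11, 4, 3)
    [2] (2, 1, 11, 4, 3)
    [3] (2, 1, 11, 4, 3)
    [4] (5, 10, 3, 0, 7)
    [5] (5, 10, 3, 0, 7)
    [6] (2, 1, 11, 4, 3)
    [7] (2, 1, 11, 4, 3)

Partition of {1..7} into 2 W_29-dot-orbits:

[[1, 2, 3, 6, 7], [4, 5]]


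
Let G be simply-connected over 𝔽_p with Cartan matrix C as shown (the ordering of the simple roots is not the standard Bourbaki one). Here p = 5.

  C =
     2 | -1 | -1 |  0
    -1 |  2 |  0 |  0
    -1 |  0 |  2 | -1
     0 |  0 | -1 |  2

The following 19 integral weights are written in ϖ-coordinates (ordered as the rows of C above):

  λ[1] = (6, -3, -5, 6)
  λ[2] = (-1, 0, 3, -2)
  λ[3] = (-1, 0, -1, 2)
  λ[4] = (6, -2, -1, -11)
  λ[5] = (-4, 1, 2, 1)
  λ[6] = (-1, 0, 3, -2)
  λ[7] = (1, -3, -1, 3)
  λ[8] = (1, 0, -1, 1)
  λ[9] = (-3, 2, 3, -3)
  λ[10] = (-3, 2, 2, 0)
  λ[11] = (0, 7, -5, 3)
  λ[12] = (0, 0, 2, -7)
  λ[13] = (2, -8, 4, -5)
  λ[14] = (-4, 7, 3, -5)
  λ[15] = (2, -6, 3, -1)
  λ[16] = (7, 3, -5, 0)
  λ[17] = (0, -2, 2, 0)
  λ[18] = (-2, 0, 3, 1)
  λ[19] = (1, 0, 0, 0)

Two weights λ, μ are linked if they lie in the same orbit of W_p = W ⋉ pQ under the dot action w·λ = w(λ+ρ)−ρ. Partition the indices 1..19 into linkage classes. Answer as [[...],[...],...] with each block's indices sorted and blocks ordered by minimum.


C ↔ A_4 under row/col permutation; |W(A_4)| = 120.

W_5-reps of the 19 weights in Ā_5 (same 4-coord order as C):

  1: (2, 1, 0, 2);  2: (0, 1, 3, 1);  3: (0, 1, 0, 3);  4: (0, 1, 0, 3);  5: (2, 1, 0, 2);  6: (0, 1, 3, 1);  7: (0, 1, 0, 3);  8: (2, 1, 0, 2);  9: (2, 1, 0, 2);  10: (2, 1, 1, 1);  11: (0, 1, 3, 1);  12: (1, 0, 1, 2);  13: (1, 0, 1, 2);  14: (0, 1, 0, 3);  15: (2, 1, 0, 2);  16: (2, 1, 1, 1);  17: (0, 1, 3, 1);  18: (0, 1, 3, 1);  19: (2, 1, 1, 1)

These 19 weights hit 5 W_5-dot-orbits; sizes (5, 5, 4, 3, 2):

[[1, 5, 8, 9, 15], [2, 6, 11, 17, 18], [3, 4, 7, 14], [10, 16, 19], [12, 13]]


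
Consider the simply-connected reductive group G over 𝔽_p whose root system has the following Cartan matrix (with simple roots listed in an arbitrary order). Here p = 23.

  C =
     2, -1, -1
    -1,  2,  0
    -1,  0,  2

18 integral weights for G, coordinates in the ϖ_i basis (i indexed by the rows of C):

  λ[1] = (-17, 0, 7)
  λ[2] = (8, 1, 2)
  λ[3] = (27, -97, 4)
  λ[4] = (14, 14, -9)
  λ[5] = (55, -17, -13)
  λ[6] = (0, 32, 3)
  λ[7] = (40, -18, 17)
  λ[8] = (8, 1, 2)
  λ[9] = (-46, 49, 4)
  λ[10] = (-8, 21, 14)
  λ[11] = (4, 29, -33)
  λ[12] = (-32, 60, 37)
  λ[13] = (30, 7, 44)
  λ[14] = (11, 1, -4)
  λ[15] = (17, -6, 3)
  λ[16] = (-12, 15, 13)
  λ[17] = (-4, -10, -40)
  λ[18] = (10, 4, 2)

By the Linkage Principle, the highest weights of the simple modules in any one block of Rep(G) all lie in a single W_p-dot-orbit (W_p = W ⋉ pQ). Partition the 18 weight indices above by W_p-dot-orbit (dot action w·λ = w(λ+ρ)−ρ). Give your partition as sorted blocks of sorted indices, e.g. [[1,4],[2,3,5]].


Type A_3, rank 3, |W|=24; reorder rows/cols to standard.

Alcove-folded reps (p=23, 18 weights, presented ϖ-order):

  [1] (7, 8, 1);  [2] (9, 2, 3);  [3] (13, 5, 4);  [4] (7, 8, 1);  [5] (10, 2, 6);  [6] (10, 8, 1);  [7] (13, 5, 4);  [8] (9, 2, 3);  [9] (13, 5, 4);  [10] (7, 8, 1);  [11] (11, 5, 3);  [12] (7, 8, 1);  [13] (7, 8, 1);  [14] (9, 2, 3);  [15] (13, 5, 4);  [16] (11, 5, 3);  [17] (11, 5, 3);  [18] (11, 5, 3)

6 distinct reps among the 18 weights ⇒ 6 W_23-linkage classes:

[[1, 4, 10, 12, 13], [2, 8, 14], [3, 7, 9, 15], [5], [6], [11, 16, 17, 18]]


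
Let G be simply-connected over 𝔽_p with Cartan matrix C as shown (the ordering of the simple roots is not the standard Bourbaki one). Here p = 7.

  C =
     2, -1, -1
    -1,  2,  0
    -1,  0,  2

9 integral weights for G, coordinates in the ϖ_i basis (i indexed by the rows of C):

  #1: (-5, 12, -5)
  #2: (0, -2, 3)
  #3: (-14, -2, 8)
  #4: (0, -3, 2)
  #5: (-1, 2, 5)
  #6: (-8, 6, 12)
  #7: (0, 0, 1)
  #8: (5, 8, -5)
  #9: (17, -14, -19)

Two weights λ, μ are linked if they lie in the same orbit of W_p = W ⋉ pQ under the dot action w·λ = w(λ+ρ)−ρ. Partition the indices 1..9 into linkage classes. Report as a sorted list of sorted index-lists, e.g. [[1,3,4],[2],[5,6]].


Root system A_3: the 3×3 matrix C matches after relabeling.

Ā_7 reps of the 9 weights (A_3, coords as presented):

  λ_1+ρ ↦ (1, 1, 2)
  λ_2+ρ ↦ (0, 1, 4)
  λ_3+ρ ↦ (2, 0, 4)
  λ_4+ρ ↦ (1, 1, 2)
  λ_5+ρ ↦ (0, 1, 4)
  λ_6+ρ ↦ (1, 6, 0)
  λ_7+ρ ↦ (1, 1, 2)
  λ_8+ρ ↦ (1, 1, 2)
  λ_9+ρ ↦ (0, 1, 4)

Partition of {1..9} into 4 W_7-dot-orbits:

[[1, 4, 7, 8], [2, 5, 9], [3], [6]]


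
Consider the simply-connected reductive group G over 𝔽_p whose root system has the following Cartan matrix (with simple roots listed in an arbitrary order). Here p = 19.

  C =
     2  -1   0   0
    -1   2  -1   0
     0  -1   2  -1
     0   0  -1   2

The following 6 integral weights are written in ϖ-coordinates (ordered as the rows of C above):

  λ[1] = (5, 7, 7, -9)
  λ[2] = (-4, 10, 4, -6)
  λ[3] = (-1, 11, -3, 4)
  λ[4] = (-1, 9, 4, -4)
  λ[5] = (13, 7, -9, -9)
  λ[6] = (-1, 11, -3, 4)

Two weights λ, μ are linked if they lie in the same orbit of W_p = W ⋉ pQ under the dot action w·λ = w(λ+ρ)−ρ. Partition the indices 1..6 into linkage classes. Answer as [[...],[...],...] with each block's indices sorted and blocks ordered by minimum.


A_4 Cartan matrix, 4 simple roots permuted; ρ=(1,1,1,1).

W_19-reps of the 6 weights in Ā_19 (same 4-coord order as C):

  λ_1+ρ ↦ (3, 8, 0, 5) · λ_2+ρ ↦ (3, 8, 0, 5) · λ_3+ρ ↦ (0, 10, 2, 3) · λ_4+ρ ↦ (0, 10, 2, 3) · λ_5+ρ ↦ (3, 8, 0, 5) · λ_6+ρ ↦ (0, 10, 2, 3)

The 6 indices split into 2 linkage classes (same alcove rep ⇔ same W_19-dot-orbit):

[[1, 2, 5], [3, 4, 6]]


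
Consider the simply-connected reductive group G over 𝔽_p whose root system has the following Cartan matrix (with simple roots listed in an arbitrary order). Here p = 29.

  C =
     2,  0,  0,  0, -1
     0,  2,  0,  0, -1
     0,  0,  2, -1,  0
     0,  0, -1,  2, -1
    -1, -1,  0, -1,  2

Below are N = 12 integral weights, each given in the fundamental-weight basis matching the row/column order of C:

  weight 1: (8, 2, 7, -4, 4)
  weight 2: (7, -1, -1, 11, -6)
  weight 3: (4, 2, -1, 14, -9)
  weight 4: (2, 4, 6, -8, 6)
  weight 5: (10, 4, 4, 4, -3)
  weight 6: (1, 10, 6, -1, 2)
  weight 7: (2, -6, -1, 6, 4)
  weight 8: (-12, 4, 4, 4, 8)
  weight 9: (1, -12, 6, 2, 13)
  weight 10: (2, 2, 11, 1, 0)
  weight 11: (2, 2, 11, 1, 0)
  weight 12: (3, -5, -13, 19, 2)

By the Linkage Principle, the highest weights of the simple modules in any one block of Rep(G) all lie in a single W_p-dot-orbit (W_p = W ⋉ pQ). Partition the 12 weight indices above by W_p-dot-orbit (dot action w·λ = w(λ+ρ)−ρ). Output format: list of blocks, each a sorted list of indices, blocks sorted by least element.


D_5 Cartan matrix, 5 simple roots permuted; ρ=(1,1,1,1,1).

λ_j+ρ reflected into Ā_29 (⟨·,θ^∨⟩≤29); 5-tuples as given:

  1: (9, 3, 5, 3, 2)
  2: (3, 5, 0, 7, 0)
  3: (3, 5, 0, 7, 0)
  4: (3, 5, 0, 7, 0)
  5: (9, 3, 5, 3, 2)
  6: (2, 11, 7, 0, 3)
  7: (3, 5, 0, 7, 0)
  8: (9, 3, 5, 3, 2)
  9: (2, 11, 7, 0, 3)
  10: (3, 3, 12, 2, 1)
  11: (3, 3, 12, 2, 1)
  12: (3, 3, 12, 2, 1)

The 12 indices split into 4 linkage classes (same alcove rep ⇔ same W_29-dot-orbit):

[[1, 5, 8], [2, 3, 4, 7], [6, 9], [10, 11, 12]]


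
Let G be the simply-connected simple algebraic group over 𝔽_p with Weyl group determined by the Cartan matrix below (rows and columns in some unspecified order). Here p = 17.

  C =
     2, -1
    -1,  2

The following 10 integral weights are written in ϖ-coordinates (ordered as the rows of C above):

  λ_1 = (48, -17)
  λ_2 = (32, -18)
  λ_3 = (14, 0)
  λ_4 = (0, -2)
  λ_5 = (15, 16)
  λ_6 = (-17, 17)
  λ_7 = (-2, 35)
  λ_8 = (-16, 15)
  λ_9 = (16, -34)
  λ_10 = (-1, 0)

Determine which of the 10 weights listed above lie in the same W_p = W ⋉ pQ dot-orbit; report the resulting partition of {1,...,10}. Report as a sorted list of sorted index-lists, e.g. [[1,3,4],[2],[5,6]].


Cartan matrix: type A_2 (|W|=6); un-permuting the 2 rows.

Each λ_j+ρ reduced to Ā_17; 2-tuples below use C's row order:

  λ_1 → (15, 1) · λ_2 → (0, 1) · λ_3 → (15, 1) · λ_4 → (0, 1) · λ_5 → (0, 1) · λ_6 → (15, 1) · λ_7 → (15, 1) · λ_8 → (15, 1) · λ_9 → (0, 1) · λ_10 → (0, 1)

Grouping the 10 weights by Ā_17-representative: 2 linkage classes.

[[1, 3, 6, 7, 8], [2, 4, 5, 9, 10]]


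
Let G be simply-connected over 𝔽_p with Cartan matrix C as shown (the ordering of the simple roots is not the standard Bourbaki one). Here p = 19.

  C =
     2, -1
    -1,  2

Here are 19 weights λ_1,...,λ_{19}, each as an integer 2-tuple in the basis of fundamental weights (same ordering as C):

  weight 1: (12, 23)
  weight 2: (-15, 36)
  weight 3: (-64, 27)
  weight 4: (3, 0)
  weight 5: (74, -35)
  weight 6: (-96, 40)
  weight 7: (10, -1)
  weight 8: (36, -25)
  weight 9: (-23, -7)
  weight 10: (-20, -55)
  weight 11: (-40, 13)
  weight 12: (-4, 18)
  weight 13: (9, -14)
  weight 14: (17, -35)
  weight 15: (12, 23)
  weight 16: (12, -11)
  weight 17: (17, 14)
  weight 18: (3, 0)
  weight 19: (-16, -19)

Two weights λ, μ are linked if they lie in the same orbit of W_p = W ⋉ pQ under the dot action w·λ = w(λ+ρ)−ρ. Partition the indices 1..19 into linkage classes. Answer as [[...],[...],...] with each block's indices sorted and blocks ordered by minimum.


C ↔ A_2 under row/col permutation; |W(A_2)| = 6.

Alcove-folded reps (p=19, 19 weights, presented ϖ-order):

  1: (5, 1)
  2: (4, 1)
  3: (3, 10)
  4: (4, 1)
  5: (1, 3)
  6: (3, 16)
  7: (11, 0)
  8: (5, 1)
  9: (3, 10)
  10: (3, 16)
  11: (5, 1)
  12: (3, 16)
  13: (3, 10)
  14: (1, 3)
  15: (5, 1)
  16: (3, 10)
  17: (4, 1)
  18: (4, 1)
  19: (4, 1)

These 19 weights hit 6 W_19-dot-orbits; sizes (4, 5, 4, 2, 3, 1):

[[1, 8, 11, 15], [2, 4, 17, 18, 19], [3, 9, 13, 16], [5, 14], [6, 10, 12], [7]]


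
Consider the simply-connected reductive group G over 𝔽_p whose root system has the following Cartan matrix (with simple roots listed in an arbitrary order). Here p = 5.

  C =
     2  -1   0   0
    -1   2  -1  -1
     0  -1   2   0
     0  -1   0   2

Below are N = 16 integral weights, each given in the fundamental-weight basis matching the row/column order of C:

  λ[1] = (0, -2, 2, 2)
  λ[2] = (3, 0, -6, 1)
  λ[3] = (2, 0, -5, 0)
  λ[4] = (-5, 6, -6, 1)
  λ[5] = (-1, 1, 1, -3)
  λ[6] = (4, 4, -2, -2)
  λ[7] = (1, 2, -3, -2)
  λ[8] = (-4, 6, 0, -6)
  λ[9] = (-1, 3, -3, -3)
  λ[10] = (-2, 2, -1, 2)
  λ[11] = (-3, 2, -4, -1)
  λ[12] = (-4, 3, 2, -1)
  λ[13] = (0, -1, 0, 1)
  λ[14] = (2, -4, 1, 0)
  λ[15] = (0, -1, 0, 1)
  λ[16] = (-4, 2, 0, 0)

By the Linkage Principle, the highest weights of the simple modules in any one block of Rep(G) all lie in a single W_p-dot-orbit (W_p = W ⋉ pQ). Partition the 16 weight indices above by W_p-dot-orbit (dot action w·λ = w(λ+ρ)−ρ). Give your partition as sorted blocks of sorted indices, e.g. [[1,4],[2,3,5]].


Root system D_4: the 4×4 matrix C matches after relabeling.

Folding the 16 weights λ_j+ρ into Ā_5 (reps in the given 4-coord order):

  λ_1+ρ ↦ (0, 0, 2, 2)
  λ_2+ρ ↦ (0, 0, 1, 2)
  λ_3+ρ ↦ (0, 1, 1, 2)
  λ_4+ρ ↦ (0, 0, 1, 2)
  λ_5+ρ ↦ (0, 0, 2, 2)
  λ_6+ρ ↦ (3, 0, 1, 1)
  λ_7+ρ ↦ (2, 0, 2, 1)
  λ_8+ρ ↦ (0, 0, 2, 2)
  λ_9+ρ ↦ (0, 0, 2, 2)
  λ_10+ρ ↦ (0, 0, 1, 2)
  λ_11+ρ ↦ (0, 0, 1, 2)
  λ_12+ρ ↦ (1, 0, 1, 2)
  λ_13+ρ ↦ (1, 0, 1, 2)
  λ_14+ρ ↦ (0, 0, 1, 2)
  λ_15+ρ ↦ (1, 0, 1, 2)
  λ_16+ρ ↦ (3, 0, 1, 1)

Linkage partition of the 16 weights (6 classes, p=5):

[[1, 5, 8, 9], [2, 4, 10, 11, 14], [3], [6, 16], [7], [12, 13, 15]]


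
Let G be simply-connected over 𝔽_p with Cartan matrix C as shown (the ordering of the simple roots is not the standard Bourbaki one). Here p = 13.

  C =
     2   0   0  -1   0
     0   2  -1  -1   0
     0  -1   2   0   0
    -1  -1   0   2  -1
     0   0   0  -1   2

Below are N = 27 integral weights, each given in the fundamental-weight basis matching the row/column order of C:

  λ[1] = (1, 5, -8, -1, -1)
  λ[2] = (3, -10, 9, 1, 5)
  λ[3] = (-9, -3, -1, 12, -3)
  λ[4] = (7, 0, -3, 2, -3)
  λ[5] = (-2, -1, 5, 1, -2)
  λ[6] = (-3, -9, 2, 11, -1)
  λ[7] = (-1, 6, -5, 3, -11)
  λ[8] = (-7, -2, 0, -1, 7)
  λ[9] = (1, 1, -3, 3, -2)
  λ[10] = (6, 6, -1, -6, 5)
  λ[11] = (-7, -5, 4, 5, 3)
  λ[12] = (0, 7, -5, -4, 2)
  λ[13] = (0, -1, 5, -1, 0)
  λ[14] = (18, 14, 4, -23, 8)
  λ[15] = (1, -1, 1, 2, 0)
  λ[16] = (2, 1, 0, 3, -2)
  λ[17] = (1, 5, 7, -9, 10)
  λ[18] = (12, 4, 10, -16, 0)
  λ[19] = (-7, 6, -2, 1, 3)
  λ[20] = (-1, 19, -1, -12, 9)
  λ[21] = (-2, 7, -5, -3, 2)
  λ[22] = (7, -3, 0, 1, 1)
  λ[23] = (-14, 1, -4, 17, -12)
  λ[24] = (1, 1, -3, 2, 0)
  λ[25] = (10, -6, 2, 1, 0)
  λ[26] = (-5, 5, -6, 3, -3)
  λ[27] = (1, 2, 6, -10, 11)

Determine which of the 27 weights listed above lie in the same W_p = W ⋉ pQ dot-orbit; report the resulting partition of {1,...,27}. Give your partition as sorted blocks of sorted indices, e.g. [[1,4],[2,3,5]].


Root system D_5: the 5×5 matrix C matches after relabeling.

Ā_13 reps of the 27 weights (D_5, coords as presented):

  1: (1, 0, 6, 0, 1);  2: (3, 0, 1, 3, 1);  3: (8, 1, 1, 0, 2);  4: (8, 1, 1, 0, 2);  5: (1, 0, 6, 0, 1);  6: (2, 1, 4, 1, 0);  7: (3, 0, 1, 3, 1);  8: (1, 0, 6, 0, 1);  9: (2, 0, 2, 3, 1);  10: (2, 0, 2, 3, 1);  11: (2, 0, 1, 4, 0);  12: (2, 1, 4, 1, 0);  13: (1, 0, 6, 0, 1);  14: (2, 0, 1, 4, 0);  15: (2, 0, 2, 3, 1);  16: (3, 0, 1, 3, 1);  17: (2, 0, 2, 3, 1);  18: (8, 1, 1, 0, 2);  19: (2, 0, 1, 4, 0);  20: (2, 0, 1, 4, 0);  21: (2, 1, 4, 1, 0);  22: (8, 1, 1, 0, 2);  23: (2, 0, 1, 4, 0);  24: (2, 0, 2, 3, 1);  25: (8, 1, 1, 0, 2);  26: (2, 1, 4, 1, 0);  27: (3, 0, 1, 3, 1)

Linkage partition of the 27 weights (6 classes, p=13):

[[1, 5, 8, 13], [2, 7, 16, 27], [3, 4, 18, 22, 25], [6, 12, 21, 26], [9, 10, 15, 17, 24], [11, 14, 19, 20, 23]]


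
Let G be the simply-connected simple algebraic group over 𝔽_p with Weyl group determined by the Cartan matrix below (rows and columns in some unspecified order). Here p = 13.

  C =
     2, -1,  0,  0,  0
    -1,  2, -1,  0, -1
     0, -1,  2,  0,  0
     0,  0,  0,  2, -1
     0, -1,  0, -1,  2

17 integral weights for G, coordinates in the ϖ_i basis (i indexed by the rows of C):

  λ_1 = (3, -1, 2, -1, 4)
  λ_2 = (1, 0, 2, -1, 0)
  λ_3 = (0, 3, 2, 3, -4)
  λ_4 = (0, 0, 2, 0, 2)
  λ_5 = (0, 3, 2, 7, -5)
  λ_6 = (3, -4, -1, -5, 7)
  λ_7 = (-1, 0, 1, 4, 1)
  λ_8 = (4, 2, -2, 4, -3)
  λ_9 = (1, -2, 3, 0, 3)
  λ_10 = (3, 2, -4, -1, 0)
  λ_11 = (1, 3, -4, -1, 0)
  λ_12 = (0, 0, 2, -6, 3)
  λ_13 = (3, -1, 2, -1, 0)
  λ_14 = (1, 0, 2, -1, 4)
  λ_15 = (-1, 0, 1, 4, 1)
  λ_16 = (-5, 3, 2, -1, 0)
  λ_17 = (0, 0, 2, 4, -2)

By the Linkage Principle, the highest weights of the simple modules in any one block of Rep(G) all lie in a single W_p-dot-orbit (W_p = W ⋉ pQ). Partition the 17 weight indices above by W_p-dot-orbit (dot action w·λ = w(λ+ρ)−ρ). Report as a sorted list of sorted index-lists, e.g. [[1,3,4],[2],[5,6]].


Type D_5, rank 5, |W|=1920; reorder rows/cols to standard.

Each λ_j+ρ reduced to Ā_13; 5-tuples below use C's row order:

  [1] (4, 0, 3, 0, 1) · [2] (2, 1, 3, 0, 1) · [3] (1, 1, 3, 1, 3) · [4] (1, 1, 3, 1, 3) · [5] (1, 0, 3, 4, 1) · [6] (1, 0, 3, 4, 1) · [7] (0, 1, 2, 5, 2) · [8] (5, 0, 1, 3, 2) · [9] (1, 1, 3, 1, 3) · [10] (4, 0, 3, 0, 1) · [11] (2, 1, 3, 0, 1) · [12] (1, 0, 3, 4, 1) · [13] (4, 0, 3, 0, 1) · [14] (2, 1, 3, 0, 1) · [15] (0, 1, 2, 5, 2) · [16] (4, 0, 3, 0, 1) · [17] (1, 0, 3, 4, 1)

These 17 weights hit 6 W_13-dot-orbits; sizes (4, 3, 3, 4, 2, 1):

[[1, 10, 13, 16], [2, 11, 14], [3, 4, 9], [5, 6, 12, 17], [7, 15], [8]]


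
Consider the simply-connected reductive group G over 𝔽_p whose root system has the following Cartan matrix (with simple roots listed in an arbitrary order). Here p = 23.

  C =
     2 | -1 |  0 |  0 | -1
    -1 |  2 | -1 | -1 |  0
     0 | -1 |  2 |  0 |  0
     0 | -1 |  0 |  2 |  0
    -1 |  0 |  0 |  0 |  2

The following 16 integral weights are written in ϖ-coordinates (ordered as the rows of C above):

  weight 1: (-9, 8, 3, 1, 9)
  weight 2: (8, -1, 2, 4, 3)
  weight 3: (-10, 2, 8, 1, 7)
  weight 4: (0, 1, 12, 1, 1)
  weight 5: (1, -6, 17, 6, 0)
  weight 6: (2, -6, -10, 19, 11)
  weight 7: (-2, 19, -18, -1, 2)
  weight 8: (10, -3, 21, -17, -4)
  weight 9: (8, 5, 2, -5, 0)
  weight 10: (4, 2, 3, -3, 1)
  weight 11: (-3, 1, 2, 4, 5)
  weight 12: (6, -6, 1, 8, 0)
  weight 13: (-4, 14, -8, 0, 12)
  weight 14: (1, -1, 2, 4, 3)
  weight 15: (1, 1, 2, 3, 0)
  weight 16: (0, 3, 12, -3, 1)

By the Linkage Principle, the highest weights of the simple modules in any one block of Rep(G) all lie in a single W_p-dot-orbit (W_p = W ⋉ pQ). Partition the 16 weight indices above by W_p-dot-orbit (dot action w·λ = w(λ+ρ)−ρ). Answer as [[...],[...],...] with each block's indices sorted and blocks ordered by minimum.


Type D_5, rank 5, |W|=1920; reorder rows/cols to standard.

Alcove-folded reps (p=23, 16 weights, presented ϖ-order):

  λ_1+ρ ↦ (5, 1, 4, 2, 2)
  λ_2+ρ ↦ (2, 0, 3, 5, 4)
  λ_3+ρ ↦ (2, 2, 3, 4, 1)
  λ_4+ρ ↦ (1, 2, 13, 2, 2)
  λ_5+ρ ↦ (1, 2, 13, 2, 2)
  λ_6+ρ ↦ (2, 2, 3, 4, 1)
  λ_7+ρ ↦ (1, 1, 17, 0, 1)
  λ_8+ρ ↦ (5, 1, 4, 2, 2)
  λ_9+ρ ↦ (2, 2, 3, 4, 1)
  λ_10+ρ ↦ (5, 1, 4, 2, 2)
  λ_11+ρ ↦ (2, 0, 3, 5, 4)
  λ_12+ρ ↦ (2, 2, 3, 4, 1)
  λ_13+ρ ↦ (5, 1, 4, 2, 2)
  λ_14+ρ ↦ (2, 0, 3, 5, 4)
  λ_15+ρ ↦ (2, 2, 3, 4, 1)
  λ_16+ρ ↦ (1, 2, 13, 2, 2)

Partition of {1..16} into 5 W_23-dot-orbits:

[[1, 8, 10, 13], [2, 11, 14], [3, 6, 9, 12, 15], [4, 5, 16], [7]]


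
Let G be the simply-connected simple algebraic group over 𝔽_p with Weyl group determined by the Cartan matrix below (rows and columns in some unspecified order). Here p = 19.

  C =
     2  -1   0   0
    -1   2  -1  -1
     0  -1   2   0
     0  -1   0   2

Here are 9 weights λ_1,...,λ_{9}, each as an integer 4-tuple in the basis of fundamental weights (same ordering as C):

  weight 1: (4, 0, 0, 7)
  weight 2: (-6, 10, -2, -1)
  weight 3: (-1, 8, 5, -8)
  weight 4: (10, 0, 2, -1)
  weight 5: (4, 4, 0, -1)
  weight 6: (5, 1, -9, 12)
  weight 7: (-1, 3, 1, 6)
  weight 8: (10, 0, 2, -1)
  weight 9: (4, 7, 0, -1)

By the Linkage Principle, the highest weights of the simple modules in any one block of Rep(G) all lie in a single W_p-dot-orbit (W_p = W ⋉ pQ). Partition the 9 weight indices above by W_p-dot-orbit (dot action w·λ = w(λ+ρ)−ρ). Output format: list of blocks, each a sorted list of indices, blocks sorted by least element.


C ↔ D_4 under row/col permutation; |W(D_4)| = 192.

Alcove-folded reps (p=19, 9 weights, presented ϖ-order):

    1: (5, 1, 1, 8)
    2: (5, 5, 1, 0)
    3: (0, 2, 6, 7)
    4: (11, 1, 3, 0)
    5: (5, 5, 1, 0)
    6: (0, 4, 2, 7)
    7: (0, 4, 2, 7)
    8: (11, 1, 3, 0)
    9: (5, 5, 1, 0)

The 9 indices split into 5 linkage classes (same alcove rep ⇔ same W_19-dot-orbit):

[[1], [2, 5, 9], [3], [4, 8], [6, 7]]


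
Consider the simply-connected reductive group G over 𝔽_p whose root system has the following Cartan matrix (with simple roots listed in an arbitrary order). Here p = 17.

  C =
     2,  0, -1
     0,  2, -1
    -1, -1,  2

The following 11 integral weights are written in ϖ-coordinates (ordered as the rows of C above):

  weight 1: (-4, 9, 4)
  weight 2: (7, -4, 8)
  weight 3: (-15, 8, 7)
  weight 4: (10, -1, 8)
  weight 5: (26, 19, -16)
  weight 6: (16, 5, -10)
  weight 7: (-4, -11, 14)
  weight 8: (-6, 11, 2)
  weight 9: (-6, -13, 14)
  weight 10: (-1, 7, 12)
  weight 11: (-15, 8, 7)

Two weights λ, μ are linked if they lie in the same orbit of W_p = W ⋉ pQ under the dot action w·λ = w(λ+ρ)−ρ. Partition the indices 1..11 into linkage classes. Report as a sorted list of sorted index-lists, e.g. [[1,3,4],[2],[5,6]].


Dynkin diagram of C (from the 4 off-diagonal −1 entries): A_3.

W_17-reps of the 11 weights in Ā_17 (same 3-coord order as C):

  λ_1 → (3, 10, 2);  λ_2 → (8, 3, 6);  λ_3 → (8, 3, 6);  λ_4 → (8, 3, 6);  λ_5 → (3, 10, 2);  λ_6 → (8, 3, 6);  λ_7 → (3, 10, 2);  λ_8 → (3, 10, 2);  λ_9 → (3, 10, 2);  λ_10 → (4, 4, 9);  λ_11 → (8, 3, 6)

The 11 indices split into 3 linkage classes (same alcove rep ⇔ same W_17-dot-orbit):

[[1, 5, 7, 8, 9], [2, 3, 4, 6, 11], [10]]


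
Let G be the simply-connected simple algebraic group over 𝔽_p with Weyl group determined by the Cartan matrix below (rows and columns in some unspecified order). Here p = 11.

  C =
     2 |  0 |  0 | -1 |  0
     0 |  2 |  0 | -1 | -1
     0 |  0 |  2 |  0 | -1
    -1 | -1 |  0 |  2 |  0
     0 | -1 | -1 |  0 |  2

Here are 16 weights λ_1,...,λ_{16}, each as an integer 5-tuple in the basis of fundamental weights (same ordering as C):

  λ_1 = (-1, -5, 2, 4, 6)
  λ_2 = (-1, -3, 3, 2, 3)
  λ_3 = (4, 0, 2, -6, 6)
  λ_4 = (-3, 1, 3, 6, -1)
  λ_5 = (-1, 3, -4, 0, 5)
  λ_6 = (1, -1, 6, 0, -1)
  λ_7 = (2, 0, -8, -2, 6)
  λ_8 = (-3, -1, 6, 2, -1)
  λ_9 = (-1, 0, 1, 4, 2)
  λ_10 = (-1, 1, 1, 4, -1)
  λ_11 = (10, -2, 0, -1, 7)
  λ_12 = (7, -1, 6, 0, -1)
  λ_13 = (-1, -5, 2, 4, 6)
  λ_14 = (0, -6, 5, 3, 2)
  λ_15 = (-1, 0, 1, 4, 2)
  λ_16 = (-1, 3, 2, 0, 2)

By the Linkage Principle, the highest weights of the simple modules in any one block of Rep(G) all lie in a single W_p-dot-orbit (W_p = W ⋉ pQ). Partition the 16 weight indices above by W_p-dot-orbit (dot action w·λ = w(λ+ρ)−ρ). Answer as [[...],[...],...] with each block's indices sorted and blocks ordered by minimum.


Dynkin diagram of C (from the 8 off-diagonal −1 entries): A_5.

λ_j+ρ reflected into Ā_11 (⟨·,θ^∨⟩≤11); 5-tuples as given:

  λ_1+ρ ↦ (0, 4, 3, 1, 3);  λ_2+ρ ↦ (0, 2, 4, 1, 2);  λ_3+ρ ↦ (0, 4, 3, 1, 3);  λ_4+ρ ↦ (0, 2, 2, 5, 0);  λ_5+ρ ↦ (0, 4, 3, 1, 3);  λ_6+ρ ↦ (2, 0, 7, 1, 0);  λ_7+ρ ↦ (2, 0, 7, 1, 0);  λ_8+ρ ↦ (2, 0, 7, 1, 0);  λ_9+ρ ↦ (0, 1, 2, 5, 3);  λ_10+ρ ↦ (0, 2, 2, 5, 0);  λ_11+ρ ↦ (2, 0, 7, 1, 0);  λ_12+ρ ↦ (3, 0, 2, 1, 0);  λ_13+ρ ↦ (0, 4, 3, 1, 3);  λ_14+ρ ↦ (0, 2, 4, 1, 2);  λ_15+ρ ↦ (0, 1, 2, 5, 3);  λ_16+ρ ↦ (0, 4, 3, 1, 3)

Linkage partition of the 16 weights (6 classes, p=11):

[[1, 3, 5, 13, 16], [2, 14], [4, 10], [6, 7, 8, 11], [9, 15], [12]]


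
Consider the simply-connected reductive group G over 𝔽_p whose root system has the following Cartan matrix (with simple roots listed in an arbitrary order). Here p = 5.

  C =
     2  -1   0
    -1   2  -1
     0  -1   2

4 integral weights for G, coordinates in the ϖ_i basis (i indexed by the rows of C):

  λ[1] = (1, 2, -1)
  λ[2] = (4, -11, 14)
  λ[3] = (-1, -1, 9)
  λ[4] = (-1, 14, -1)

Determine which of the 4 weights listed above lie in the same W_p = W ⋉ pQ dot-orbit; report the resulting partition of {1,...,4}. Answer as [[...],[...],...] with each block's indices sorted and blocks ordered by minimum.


Type A_3, rank 3, |W|=24; reorder rows/cols to standard.

Alcove-folded reps (p=5, 4 weights, presented ϖ-order):

  1: (2, 3, 0)
  2: (0, 5, 0)
  3: (0, 5, 0)
  4: (0, 5, 0)

2 distinct reps among the 4 weights ⇒ 2 W_5-linkage classes:

[[1], [2, 3, 4]]


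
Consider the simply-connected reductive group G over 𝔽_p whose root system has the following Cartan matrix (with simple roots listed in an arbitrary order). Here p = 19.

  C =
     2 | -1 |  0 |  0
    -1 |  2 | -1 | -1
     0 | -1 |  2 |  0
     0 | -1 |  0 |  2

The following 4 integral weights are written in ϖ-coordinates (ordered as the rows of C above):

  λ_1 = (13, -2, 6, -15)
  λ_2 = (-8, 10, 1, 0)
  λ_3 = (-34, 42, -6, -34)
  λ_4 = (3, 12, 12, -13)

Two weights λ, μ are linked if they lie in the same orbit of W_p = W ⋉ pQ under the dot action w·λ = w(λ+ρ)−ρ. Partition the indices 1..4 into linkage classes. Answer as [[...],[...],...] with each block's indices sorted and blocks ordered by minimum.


Cartan matrix: type D_4 (|W|=192); un-permuting the 4 rows.

Alcove-folded reps (p=19, 4 weights, presented ϖ-order):

  [1] (1, 4, 8, 1);  [2] (7, 4, 2, 1);  [3] (5, 0, 5, 5);  [4] (7, 4, 2, 1)

These 4 weights hit 3 W_19-dot-orbits; sizes (1, 2, 1):

[[1], [2, 4], [3]]


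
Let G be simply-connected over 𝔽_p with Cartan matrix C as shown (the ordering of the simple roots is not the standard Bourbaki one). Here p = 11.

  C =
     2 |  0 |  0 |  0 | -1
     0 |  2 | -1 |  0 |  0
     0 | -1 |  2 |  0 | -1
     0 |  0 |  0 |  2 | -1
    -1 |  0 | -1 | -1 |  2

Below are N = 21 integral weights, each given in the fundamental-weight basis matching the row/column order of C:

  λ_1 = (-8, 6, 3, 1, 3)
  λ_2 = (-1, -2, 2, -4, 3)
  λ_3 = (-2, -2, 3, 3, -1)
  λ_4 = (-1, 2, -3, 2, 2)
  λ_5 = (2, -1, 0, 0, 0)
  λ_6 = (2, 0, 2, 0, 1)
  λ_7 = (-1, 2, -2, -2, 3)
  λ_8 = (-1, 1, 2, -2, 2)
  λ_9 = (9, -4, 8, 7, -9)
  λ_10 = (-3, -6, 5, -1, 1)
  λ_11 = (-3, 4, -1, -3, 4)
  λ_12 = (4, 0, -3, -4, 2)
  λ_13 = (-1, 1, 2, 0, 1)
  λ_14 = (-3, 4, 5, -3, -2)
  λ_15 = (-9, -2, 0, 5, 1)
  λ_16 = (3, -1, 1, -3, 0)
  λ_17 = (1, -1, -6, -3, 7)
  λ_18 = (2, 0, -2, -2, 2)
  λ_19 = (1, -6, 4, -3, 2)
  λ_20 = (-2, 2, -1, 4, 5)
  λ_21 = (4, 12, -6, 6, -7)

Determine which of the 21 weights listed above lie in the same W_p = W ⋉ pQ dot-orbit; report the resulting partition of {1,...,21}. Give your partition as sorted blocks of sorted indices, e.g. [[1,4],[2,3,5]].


D_5 Cartan matrix, 5 simple roots permuted; ρ=(1,1,1,1,1).

Alcove-folded reps (p=11, 21 weights, presented ϖ-order):

  λ_1 → (0, 1, 2, 3, 1)
  λ_2 → (0, 1, 2, 3, 1)
  λ_3 → (0, 1, 2, 3, 1)
  λ_4 → (0, 1, 2, 3, 1)
  λ_5 → (3, 0, 1, 1, 1)
  λ_6 → (3, 0, 1, 1, 1)
  λ_7 → (0, 2, 1, 1, 2)
  λ_8 → (0, 2, 1, 1, 2)
  λ_9 → (2, 5, 1, 0, 0)
  λ_10 → (2, 5, 1, 0, 0)
  λ_11 → (2, 5, 0, 2, 1)
  λ_12 → (3, 0, 1, 1, 1)
  λ_13 → (0, 2, 1, 1, 2)
  λ_14 → (2, 5, 0, 2, 1)
  λ_15 → (2, 5, 1, 0, 0)
  λ_16 → (3, 0, 1, 1, 1)
  λ_17 → (2, 5, 0, 2, 1)
  λ_18 → (3, 0, 1, 1, 1)
  λ_19 → (2, 5, 0, 2, 1)
  λ_20 → (2, 5, 0, 2, 1)
  λ_21 → (1, 0, 2, 1, 2)

6 distinct reps among the 21 weights ⇒ 6 W_11-linkage classes:

[[1, 2, 3, 4], [5, 6, 12, 16, 18], [7, 8, 13], [9, 10, 15], [11, 14, 17, 19, 20], [21]]
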